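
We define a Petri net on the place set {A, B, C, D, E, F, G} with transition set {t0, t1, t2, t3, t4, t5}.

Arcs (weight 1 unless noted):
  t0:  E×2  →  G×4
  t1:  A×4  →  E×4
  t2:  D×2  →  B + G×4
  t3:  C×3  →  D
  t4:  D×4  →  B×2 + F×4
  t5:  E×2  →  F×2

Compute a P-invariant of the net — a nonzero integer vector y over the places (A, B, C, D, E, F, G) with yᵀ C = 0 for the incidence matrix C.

Incidence matrix C (rows=places, cols=transitions):
       t0   t1   t2   t3   t4   t5
    A   0   -4    0    0    0    0
    B   0    0    1    0    2    0
    C   0    0    0   -3    0    0
    D   0    0   -2    1   -4    0
    E  -2    4    0    0    0   -2
    F   0    0    0    0    4    2
    G   4    0    4    0    0    0

Candidate y = [0, 6, 1, 3, 0, 0, 0]; check y·C column-wise:
  col t0: 6·0 + 1·0 + 3·0 + 0·-2 + 0·4 = 0
  col t1: 0·-4 + 6·0 + 1·0 + 3·0 + 0·4 = 0
  col t2: 6·1 + 1·0 + 3·-2 + 0·4 = 0
  col t3: 6·0 + 1·-3 + 3·1 = 0
  col t4: 6·2 + 1·0 + 3·-4 + 0·4 = 0
  col t5: 6·0 + 1·0 + 3·0 + 0·-2 + 0·2 = 0

y = (A:0, B:6, C:1, D:3, E:0, F:0, G:0)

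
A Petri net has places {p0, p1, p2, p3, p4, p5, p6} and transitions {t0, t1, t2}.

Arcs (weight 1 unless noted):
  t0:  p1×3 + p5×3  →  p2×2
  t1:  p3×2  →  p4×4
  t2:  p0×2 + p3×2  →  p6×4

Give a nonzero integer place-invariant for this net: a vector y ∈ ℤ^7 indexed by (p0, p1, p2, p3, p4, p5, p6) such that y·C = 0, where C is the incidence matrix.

Incidence matrix C (rows=places, cols=transitions):
       t0   t1   t2
   p0   0    0   -2
   p1  -3    0    0
   p2   2    0    0
   p3   0   -2   -2
   p4   0    4    0
   p5  -3    0    0
   p6   0    0    4

Candidate y = [0, 2, 3, 0, 0, 0, 0]; check y·C column-wise:
  col t0: 2·-3 + 3·2 + 0·-3 = 0
  col t1: 2·0 + 3·0 + 0·-2 + 0·4 = 0
  col t2: 0·-2 + 2·0 + 3·0 + 0·-2 + 0·4 = 0

y = (p0:0, p1:2, p2:3, p3:0, p4:0, p5:0, p6:0)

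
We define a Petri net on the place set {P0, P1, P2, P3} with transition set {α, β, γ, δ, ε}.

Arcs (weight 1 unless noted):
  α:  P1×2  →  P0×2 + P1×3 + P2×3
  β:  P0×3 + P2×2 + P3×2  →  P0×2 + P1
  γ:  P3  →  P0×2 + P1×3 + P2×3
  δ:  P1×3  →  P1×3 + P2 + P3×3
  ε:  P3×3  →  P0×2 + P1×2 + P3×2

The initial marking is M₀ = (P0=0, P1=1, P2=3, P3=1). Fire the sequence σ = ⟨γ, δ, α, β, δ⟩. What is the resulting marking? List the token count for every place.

(P0=3, P1=6, P2=9, P3=4)

step 1: fire γ:  (P0=0, P1=1, P2=3, P3=1) → (P0=2, P1=4, P2=6, P3=0)
step 2: fire δ:  (P0=2, P1=4, P2=6, P3=0) → (P0=2, P1=4, P2=7, P3=3)
step 3: fire α:  (P0=2, P1=4, P2=7, P3=3) → (P0=4, P1=5, P2=10, P3=3)
step 4: fire β:  (P0=4, P1=5, P2=10, P3=3) → (P0=3, P1=6, P2=8, P3=1)
step 5: fire δ:  (P0=3, P1=6, P2=8, P3=1) → (P0=3, P1=6, P2=9, P3=4)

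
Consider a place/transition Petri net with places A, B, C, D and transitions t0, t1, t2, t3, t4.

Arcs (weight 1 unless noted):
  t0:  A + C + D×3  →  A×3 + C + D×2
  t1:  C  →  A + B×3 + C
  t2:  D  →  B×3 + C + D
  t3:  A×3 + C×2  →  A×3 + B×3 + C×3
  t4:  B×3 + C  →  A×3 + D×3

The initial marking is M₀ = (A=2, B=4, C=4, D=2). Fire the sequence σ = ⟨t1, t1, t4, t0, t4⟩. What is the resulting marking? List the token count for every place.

(A=12, B=4, C=2, D=7)

step 1: fire t1:  (A=2, B=4, C=4, D=2) → (A=3, B=7, C=4, D=2)
step 2: fire t1:  (A=3, B=7, C=4, D=2) → (A=4, B=10, C=4, D=2)
step 3: fire t4:  (A=4, B=10, C=4, D=2) → (A=7, B=7, C=3, D=5)
step 4: fire t0:  (A=7, B=7, C=3, D=5) → (A=9, B=7, C=3, D=4)
step 5: fire t4:  (A=9, B=7, C=3, D=4) → (A=12, B=4, C=2, D=7)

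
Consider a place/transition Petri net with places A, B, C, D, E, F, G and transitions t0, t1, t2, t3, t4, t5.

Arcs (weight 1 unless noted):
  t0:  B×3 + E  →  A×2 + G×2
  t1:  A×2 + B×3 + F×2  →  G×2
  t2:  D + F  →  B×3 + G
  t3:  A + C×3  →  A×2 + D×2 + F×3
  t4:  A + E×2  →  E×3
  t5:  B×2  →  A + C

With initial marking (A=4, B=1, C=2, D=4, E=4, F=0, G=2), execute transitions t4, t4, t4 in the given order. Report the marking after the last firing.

step 1: fire t4:  (A=4, B=1, C=2, D=4, E=4, F=0, G=2) → (A=3, B=1, C=2, D=4, E=5, F=0, G=2)
step 2: fire t4:  (A=3, B=1, C=2, D=4, E=5, F=0, G=2) → (A=2, B=1, C=2, D=4, E=6, F=0, G=2)
step 3: fire t4:  (A=2, B=1, C=2, D=4, E=6, F=0, G=2) → (A=1, B=1, C=2, D=4, E=7, F=0, G=2)

(A=1, B=1, C=2, D=4, E=7, F=0, G=2)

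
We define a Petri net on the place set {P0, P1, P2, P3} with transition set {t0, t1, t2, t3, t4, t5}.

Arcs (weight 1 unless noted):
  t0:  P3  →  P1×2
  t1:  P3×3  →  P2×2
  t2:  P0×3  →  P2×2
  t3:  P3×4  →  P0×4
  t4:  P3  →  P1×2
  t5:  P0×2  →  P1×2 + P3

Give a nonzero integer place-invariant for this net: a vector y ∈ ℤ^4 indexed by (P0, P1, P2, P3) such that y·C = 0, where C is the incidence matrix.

y = (P0:2, P1:1, P2:3, P3:2)

Incidence matrix C (rows=places, cols=transitions):
       t0   t1   t2   t3   t4   t5
   P0   0    0   -3    4    0   -2
   P1   2    0    0    0    2    2
   P2   0    2    2    0    0    0
   P3  -1   -3    0   -4   -1    1

Candidate y = [2, 1, 3, 2]; check y·C column-wise:
  col t0: 2·0 + 1·2 + 3·0 + 2·-1 = 0
  col t1: 2·0 + 1·0 + 3·2 + 2·-3 = 0
  col t2: 2·-3 + 1·0 + 3·2 + 2·0 = 0
  col t3: 2·4 + 1·0 + 3·0 + 2·-4 = 0
  col t4: 2·0 + 1·2 + 3·0 + 2·-1 = 0
  col t5: 2·-2 + 1·2 + 3·0 + 2·1 = 0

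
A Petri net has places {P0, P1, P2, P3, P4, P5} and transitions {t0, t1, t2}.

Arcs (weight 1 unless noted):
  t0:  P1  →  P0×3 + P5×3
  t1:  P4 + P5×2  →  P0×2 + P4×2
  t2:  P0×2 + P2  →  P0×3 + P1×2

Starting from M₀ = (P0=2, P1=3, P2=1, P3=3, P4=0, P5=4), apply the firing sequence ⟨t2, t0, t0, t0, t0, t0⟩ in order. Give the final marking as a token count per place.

(P0=18, P1=0, P2=0, P3=3, P4=0, P5=19)

step 1: fire t2:  (P0=2, P1=3, P2=1, P3=3, P4=0, P5=4) → (P0=3, P1=5, P2=0, P3=3, P4=0, P5=4)
step 2: fire t0:  (P0=3, P1=5, P2=0, P3=3, P4=0, P5=4) → (P0=6, P1=4, P2=0, P3=3, P4=0, P5=7)
step 3: fire t0:  (P0=6, P1=4, P2=0, P3=3, P4=0, P5=7) → (P0=9, P1=3, P2=0, P3=3, P4=0, P5=10)
step 4: fire t0:  (P0=9, P1=3, P2=0, P3=3, P4=0, P5=10) → (P0=12, P1=2, P2=0, P3=3, P4=0, P5=13)
step 5: fire t0:  (P0=12, P1=2, P2=0, P3=3, P4=0, P5=13) → (P0=15, P1=1, P2=0, P3=3, P4=0, P5=16)
step 6: fire t0:  (P0=15, P1=1, P2=0, P3=3, P4=0, P5=16) → (P0=18, P1=0, P2=0, P3=3, P4=0, P5=19)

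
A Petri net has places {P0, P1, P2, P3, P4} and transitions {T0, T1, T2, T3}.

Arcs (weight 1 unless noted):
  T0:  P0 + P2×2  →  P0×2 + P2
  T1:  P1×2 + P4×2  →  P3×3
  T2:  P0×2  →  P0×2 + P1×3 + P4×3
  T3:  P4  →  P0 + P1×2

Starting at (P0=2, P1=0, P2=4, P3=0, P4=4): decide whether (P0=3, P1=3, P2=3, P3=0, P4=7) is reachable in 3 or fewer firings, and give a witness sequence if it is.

step 1: fire T0:  (P0=2, P1=0, P2=4, P3=0, P4=4) → (P0=3, P1=0, P2=3, P3=0, P4=4)
step 2: fire T2:  (P0=3, P1=0, P2=3, P3=0, P4=4) → (P0=3, P1=3, P2=3, P3=0, P4=7)

YES — reachable via ⟨T0, T2⟩ (2 firings)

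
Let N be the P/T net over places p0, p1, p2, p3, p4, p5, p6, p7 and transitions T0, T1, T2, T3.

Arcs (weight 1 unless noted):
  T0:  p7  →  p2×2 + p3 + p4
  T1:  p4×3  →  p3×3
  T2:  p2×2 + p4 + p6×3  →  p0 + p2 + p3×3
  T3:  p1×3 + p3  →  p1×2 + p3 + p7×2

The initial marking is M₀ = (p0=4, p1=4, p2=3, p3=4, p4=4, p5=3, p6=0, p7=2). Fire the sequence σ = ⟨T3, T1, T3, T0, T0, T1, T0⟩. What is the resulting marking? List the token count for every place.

step 1: fire T3:  (p0=4, p1=4, p2=3, p3=4, p4=4, p5=3, p6=0, p7=2) → (p0=4, p1=3, p2=3, p3=4, p4=4, p5=3, p6=0, p7=4)
step 2: fire T1:  (p0=4, p1=3, p2=3, p3=4, p4=4, p5=3, p6=0, p7=4) → (p0=4, p1=3, p2=3, p3=7, p4=1, p5=3, p6=0, p7=4)
step 3: fire T3:  (p0=4, p1=3, p2=3, p3=7, p4=1, p5=3, p6=0, p7=4) → (p0=4, p1=2, p2=3, p3=7, p4=1, p5=3, p6=0, p7=6)
step 4: fire T0:  (p0=4, p1=2, p2=3, p3=7, p4=1, p5=3, p6=0, p7=6) → (p0=4, p1=2, p2=5, p3=8, p4=2, p5=3, p6=0, p7=5)
step 5: fire T0:  (p0=4, p1=2, p2=5, p3=8, p4=2, p5=3, p6=0, p7=5) → (p0=4, p1=2, p2=7, p3=9, p4=3, p5=3, p6=0, p7=4)
step 6: fire T1:  (p0=4, p1=2, p2=7, p3=9, p4=3, p5=3, p6=0, p7=4) → (p0=4, p1=2, p2=7, p3=12, p4=0, p5=3, p6=0, p7=4)
step 7: fire T0:  (p0=4, p1=2, p2=7, p3=12, p4=0, p5=3, p6=0, p7=4) → (p0=4, p1=2, p2=9, p3=13, p4=1, p5=3, p6=0, p7=3)

(p0=4, p1=2, p2=9, p3=13, p4=1, p5=3, p6=0, p7=3)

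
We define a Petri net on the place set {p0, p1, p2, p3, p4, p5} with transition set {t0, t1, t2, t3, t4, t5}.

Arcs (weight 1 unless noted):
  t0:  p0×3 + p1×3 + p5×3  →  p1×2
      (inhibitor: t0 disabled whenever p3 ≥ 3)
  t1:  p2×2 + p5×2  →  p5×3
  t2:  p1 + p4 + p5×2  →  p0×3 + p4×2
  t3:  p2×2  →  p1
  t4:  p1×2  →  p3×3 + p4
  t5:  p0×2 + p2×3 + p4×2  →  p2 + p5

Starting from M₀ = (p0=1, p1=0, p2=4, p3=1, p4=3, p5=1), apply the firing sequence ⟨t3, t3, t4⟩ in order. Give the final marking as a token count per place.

(p0=1, p1=0, p2=0, p3=4, p4=4, p5=1)

step 1: fire t3:  (p0=1, p1=0, p2=4, p3=1, p4=3, p5=1) → (p0=1, p1=1, p2=2, p3=1, p4=3, p5=1)
step 2: fire t3:  (p0=1, p1=1, p2=2, p3=1, p4=3, p5=1) → (p0=1, p1=2, p2=0, p3=1, p4=3, p5=1)
step 3: fire t4:  (p0=1, p1=2, p2=0, p3=1, p4=3, p5=1) → (p0=1, p1=0, p2=0, p3=4, p4=4, p5=1)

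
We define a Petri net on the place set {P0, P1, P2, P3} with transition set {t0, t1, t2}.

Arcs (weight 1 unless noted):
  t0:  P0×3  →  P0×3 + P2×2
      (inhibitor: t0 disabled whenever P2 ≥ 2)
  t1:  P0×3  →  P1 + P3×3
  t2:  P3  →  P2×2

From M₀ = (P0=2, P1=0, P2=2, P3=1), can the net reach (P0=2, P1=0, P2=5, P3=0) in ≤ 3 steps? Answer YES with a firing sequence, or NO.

depth 0: 1 marking
depth 1: 2 markings reached so far
depth 2: 2 markings reached so far
(frontier empty at depth 2; search complete)
target is not among the 2 markings reachable within 3 steps

NO — not reachable within 3 firings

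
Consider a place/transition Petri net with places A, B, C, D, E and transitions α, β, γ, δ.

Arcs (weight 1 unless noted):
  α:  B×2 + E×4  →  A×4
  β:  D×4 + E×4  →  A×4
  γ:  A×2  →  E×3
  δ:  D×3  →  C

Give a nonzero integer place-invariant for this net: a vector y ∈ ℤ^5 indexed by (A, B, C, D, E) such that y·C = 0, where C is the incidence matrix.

Incidence matrix C (rows=places, cols=transitions):
        α    β    γ    δ
    A   4    4   -2    0
    B  -2    0    0    0
    C   0    0    0    1
    D   0   -4    0   -3
    E  -4   -4    3    0

Candidate y = [3, 2, 3, 1, 2]; check y·C column-wise:
  col α: 3·4 + 2·-2 + 3·0 + 1·0 + 2·-4 = 0
  col β: 3·4 + 2·0 + 3·0 + 1·-4 + 2·-4 = 0
  col γ: 3·-2 + 2·0 + 3·0 + 1·0 + 2·3 = 0
  col δ: 3·0 + 2·0 + 3·1 + 1·-3 + 2·0 = 0

y = (A:3, B:2, C:3, D:1, E:2)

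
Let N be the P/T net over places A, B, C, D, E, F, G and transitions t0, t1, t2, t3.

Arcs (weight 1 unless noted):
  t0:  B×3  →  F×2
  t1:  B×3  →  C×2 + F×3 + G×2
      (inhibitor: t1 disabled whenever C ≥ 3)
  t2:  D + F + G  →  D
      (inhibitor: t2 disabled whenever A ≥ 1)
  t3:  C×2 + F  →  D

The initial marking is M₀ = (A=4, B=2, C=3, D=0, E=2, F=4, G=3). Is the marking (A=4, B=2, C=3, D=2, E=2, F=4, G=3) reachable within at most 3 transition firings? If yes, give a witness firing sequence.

depth 0: 1 marking
depth 1: 2 markings reached so far
depth 2: 2 markings reached so far
(frontier empty at depth 2; search complete)
target is not among the 2 markings reachable within 3 steps

NO — not reachable within 3 firings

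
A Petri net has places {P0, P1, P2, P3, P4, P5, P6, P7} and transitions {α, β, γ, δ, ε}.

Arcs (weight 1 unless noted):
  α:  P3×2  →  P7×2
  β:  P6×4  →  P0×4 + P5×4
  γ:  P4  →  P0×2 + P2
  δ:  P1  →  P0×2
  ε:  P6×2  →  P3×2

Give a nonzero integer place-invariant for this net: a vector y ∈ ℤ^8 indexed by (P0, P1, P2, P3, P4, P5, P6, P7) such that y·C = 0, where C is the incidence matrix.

Incidence matrix C (rows=places, cols=transitions):
        α    β    γ    δ    ε
   P0   0    4    2    2    0
   P1   0    0    0   -1    0
   P2   0    0    1    0    0
   P3  -2    0    0    0    2
   P4   0    0   -1    0    0
   P5   0    4    0    0    0
   P6   0   -4    0    0   -2
   P7   2    0    0    0    0

Candidate y = [0, 0, 1, 0, 1, 0, 0, 0]; check y·C column-wise:
  col α: 1·0 + 0·-2 + 1·0 + 0·2 = 0
  col β: 0·4 + 1·0 + 1·0 + 0·4 + 0·-4 = 0
  col γ: 0·2 + 1·1 + 1·-1 = 0
  col δ: 0·2 + 0·-1 + 1·0 + 1·0 = 0
  col ε: 1·0 + 0·2 + 1·0 + 0·-2 = 0

y = (P0:0, P1:0, P2:1, P3:0, P4:1, P5:0, P6:0, P7:0)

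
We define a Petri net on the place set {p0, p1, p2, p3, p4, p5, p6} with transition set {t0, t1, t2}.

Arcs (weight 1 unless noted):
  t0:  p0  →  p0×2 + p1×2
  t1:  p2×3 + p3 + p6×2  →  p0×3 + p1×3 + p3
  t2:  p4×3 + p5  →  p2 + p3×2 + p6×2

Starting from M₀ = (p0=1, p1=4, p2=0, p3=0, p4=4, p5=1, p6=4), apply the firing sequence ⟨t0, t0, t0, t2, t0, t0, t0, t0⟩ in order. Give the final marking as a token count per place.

(p0=8, p1=18, p2=1, p3=2, p4=1, p5=0, p6=6)

step 1: fire t0:  (p0=1, p1=4, p2=0, p3=0, p4=4, p5=1, p6=4) → (p0=2, p1=6, p2=0, p3=0, p4=4, p5=1, p6=4)
step 2: fire t0:  (p0=2, p1=6, p2=0, p3=0, p4=4, p5=1, p6=4) → (p0=3, p1=8, p2=0, p3=0, p4=4, p5=1, p6=4)
step 3: fire t0:  (p0=3, p1=8, p2=0, p3=0, p4=4, p5=1, p6=4) → (p0=4, p1=10, p2=0, p3=0, p4=4, p5=1, p6=4)
step 4: fire t2:  (p0=4, p1=10, p2=0, p3=0, p4=4, p5=1, p6=4) → (p0=4, p1=10, p2=1, p3=2, p4=1, p5=0, p6=6)
step 5: fire t0:  (p0=4, p1=10, p2=1, p3=2, p4=1, p5=0, p6=6) → (p0=5, p1=12, p2=1, p3=2, p4=1, p5=0, p6=6)
step 6: fire t0:  (p0=5, p1=12, p2=1, p3=2, p4=1, p5=0, p6=6) → (p0=6, p1=14, p2=1, p3=2, p4=1, p5=0, p6=6)
step 7: fire t0:  (p0=6, p1=14, p2=1, p3=2, p4=1, p5=0, p6=6) → (p0=7, p1=16, p2=1, p3=2, p4=1, p5=0, p6=6)
step 8: fire t0:  (p0=7, p1=16, p2=1, p3=2, p4=1, p5=0, p6=6) → (p0=8, p1=18, p2=1, p3=2, p4=1, p5=0, p6=6)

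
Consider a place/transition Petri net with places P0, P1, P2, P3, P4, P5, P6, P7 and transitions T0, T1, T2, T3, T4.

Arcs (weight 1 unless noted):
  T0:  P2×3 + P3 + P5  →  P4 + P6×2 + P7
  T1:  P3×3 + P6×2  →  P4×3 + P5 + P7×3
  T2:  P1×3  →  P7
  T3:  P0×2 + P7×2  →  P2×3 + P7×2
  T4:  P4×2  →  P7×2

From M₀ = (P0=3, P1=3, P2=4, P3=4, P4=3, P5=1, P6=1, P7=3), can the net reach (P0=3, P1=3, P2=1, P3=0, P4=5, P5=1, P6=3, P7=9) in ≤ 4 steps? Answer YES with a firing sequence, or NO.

NO — not reachable within 4 firings

depth 0: 1 marking
depth 1: 5 markings reached so far
depth 2: 12 markings reached so far
depth 3: 20 markings reached so far
depth 4: 27 markings reached so far
target is not among the 27 markings reachable within 4 steps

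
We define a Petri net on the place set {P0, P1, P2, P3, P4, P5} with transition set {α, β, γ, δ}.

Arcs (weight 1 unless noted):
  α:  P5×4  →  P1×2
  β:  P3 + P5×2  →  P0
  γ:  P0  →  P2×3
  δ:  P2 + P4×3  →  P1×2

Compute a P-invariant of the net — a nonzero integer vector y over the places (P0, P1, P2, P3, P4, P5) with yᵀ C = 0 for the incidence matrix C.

Incidence matrix C (rows=places, cols=transitions):
        α    β    γ    δ
   P0   0    1   -1    0
   P1   2    0    0    2
   P2   0    0    3   -1
   P3   0   -1    0    0
   P4   0    0    0   -3
   P5  -4   -2    0    0

Candidate y = [9, 0, 3, 9, -1, 0]; check y·C column-wise:
  col α: 9·0 + 0·2 + 3·0 + 9·0 + -1·0 + 0·-4 = 0
  col β: 9·1 + 3·0 + 9·-1 + -1·0 + 0·-2 = 0
  col γ: 9·-1 + 3·3 + 9·0 + -1·0 = 0
  col δ: 9·0 + 0·2 + 3·-1 + 9·0 + -1·-3 = 0

y = (P0:9, P1:0, P2:3, P3:9, P4:-1, P5:0)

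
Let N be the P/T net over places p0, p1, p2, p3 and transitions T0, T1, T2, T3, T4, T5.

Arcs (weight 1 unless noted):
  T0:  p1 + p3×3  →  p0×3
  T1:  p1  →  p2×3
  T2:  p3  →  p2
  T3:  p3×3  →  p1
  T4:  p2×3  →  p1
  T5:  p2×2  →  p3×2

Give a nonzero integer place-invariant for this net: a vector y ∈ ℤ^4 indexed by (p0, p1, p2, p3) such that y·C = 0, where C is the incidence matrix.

Incidence matrix C (rows=places, cols=transitions):
       T0   T1   T2   T3   T4   T5
   p0   3    0    0    0    0    0
   p1  -1   -1    0    1    1    0
   p2   0    3    1    0   -3   -2
   p3  -3    0   -1   -3    0    2

Candidate y = [2, 3, 1, 1]; check y·C column-wise:
  col T0: 2·3 + 3·-1 + 1·0 + 1·-3 = 0
  col T1: 2·0 + 3·-1 + 1·3 + 1·0 = 0
  col T2: 2·0 + 3·0 + 1·1 + 1·-1 = 0
  col T3: 2·0 + 3·1 + 1·0 + 1·-3 = 0
  col T4: 2·0 + 3·1 + 1·-3 + 1·0 = 0
  col T5: 2·0 + 3·0 + 1·-2 + 1·2 = 0

y = (p0:2, p1:3, p2:1, p3:1)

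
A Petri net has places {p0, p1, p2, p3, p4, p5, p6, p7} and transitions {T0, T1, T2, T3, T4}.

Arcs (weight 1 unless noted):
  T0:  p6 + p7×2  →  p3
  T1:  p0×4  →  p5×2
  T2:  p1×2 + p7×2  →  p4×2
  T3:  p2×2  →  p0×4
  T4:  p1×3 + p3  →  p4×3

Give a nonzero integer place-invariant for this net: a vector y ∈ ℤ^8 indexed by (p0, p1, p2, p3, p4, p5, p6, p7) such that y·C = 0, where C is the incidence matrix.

y = (p0:0, p1:1, p2:0, p3:0, p4:1, p5:0, p6:0, p7:0)

Incidence matrix C (rows=places, cols=transitions):
       T0   T1   T2   T3   T4
   p0   0   -4    0    4    0
   p1   0    0   -2    0   -3
   p2   0    0    0   -2    0
   p3   1    0    0    0   -1
   p4   0    0    2    0    3
   p5   0    2    0    0    0
   p6  -1    0    0    0    0
   p7  -2    0   -2    0    0

Candidate y = [0, 1, 0, 0, 1, 0, 0, 0]; check y·C column-wise:
  col T0: 1·0 + 0·1 + 1·0 + 0·-1 + 0·-2 = 0
  col T1: 0·-4 + 1·0 + 1·0 + 0·2 = 0
  col T2: 1·-2 + 1·2 + 0·-2 = 0
  col T3: 0·4 + 1·0 + 0·-2 + 1·0 = 0
  col T4: 1·-3 + 0·-1 + 1·3 = 0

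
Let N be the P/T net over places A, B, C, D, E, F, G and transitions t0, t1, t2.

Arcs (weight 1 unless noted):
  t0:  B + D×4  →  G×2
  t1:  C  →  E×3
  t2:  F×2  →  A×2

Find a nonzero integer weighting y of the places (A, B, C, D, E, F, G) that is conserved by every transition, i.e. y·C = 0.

Incidence matrix C (rows=places, cols=transitions):
       t0   t1   t2
    A   0    0    2
    B  -1    0    0
    C   0   -1    0
    D  -4    0    0
    E   0    3    0
    F   0    0   -2
    G   2    0    0

Candidate y = [0, 4, 0, -1, 0, 0, 0]; check y·C column-wise:
  col t0: 4·-1 + -1·-4 + 0·2 = 0
  col t1: 4·0 + 0·-1 + -1·0 + 0·3 = 0
  col t2: 0·2 + 4·0 + -1·0 + 0·-2 = 0

y = (A:0, B:4, C:0, D:-1, E:0, F:0, G:0)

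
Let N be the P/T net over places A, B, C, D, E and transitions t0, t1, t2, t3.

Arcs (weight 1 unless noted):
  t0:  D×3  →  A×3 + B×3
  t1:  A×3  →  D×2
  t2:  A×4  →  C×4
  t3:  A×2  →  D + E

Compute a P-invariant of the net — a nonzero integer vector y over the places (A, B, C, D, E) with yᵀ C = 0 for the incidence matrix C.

y = (A:2, B:1, C:2, D:3, E:1)

Incidence matrix C (rows=places, cols=transitions):
       t0   t1   t2   t3
    A   3   -3   -4   -2
    B   3    0    0    0
    C   0    0    4    0
    D  -3    2    0    1
    E   0    0    0    1

Candidate y = [2, 1, 2, 3, 1]; check y·C column-wise:
  col t0: 2·3 + 1·3 + 2·0 + 3·-3 + 1·0 = 0
  col t1: 2·-3 + 1·0 + 2·0 + 3·2 + 1·0 = 0
  col t2: 2·-4 + 1·0 + 2·4 + 3·0 + 1·0 = 0
  col t3: 2·-2 + 1·0 + 2·0 + 3·1 + 1·1 = 0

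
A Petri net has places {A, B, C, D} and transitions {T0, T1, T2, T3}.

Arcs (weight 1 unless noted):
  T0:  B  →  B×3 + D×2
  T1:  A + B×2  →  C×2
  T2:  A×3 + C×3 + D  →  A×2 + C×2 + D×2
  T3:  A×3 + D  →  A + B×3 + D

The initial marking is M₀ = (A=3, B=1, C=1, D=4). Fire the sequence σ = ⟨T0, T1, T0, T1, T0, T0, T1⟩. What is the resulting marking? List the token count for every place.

(A=0, B=3, C=7, D=12)

step 1: fire T0:  (A=3, B=1, C=1, D=4) → (A=3, B=3, C=1, D=6)
step 2: fire T1:  (A=3, B=3, C=1, D=6) → (A=2, B=1, C=3, D=6)
step 3: fire T0:  (A=2, B=1, C=3, D=6) → (A=2, B=3, C=3, D=8)
step 4: fire T1:  (A=2, B=3, C=3, D=8) → (A=1, B=1, C=5, D=8)
step 5: fire T0:  (A=1, B=1, C=5, D=8) → (A=1, B=3, C=5, D=10)
step 6: fire T0:  (A=1, B=3, C=5, D=10) → (A=1, B=5, C=5, D=12)
step 7: fire T1:  (A=1, B=5, C=5, D=12) → (A=0, B=3, C=7, D=12)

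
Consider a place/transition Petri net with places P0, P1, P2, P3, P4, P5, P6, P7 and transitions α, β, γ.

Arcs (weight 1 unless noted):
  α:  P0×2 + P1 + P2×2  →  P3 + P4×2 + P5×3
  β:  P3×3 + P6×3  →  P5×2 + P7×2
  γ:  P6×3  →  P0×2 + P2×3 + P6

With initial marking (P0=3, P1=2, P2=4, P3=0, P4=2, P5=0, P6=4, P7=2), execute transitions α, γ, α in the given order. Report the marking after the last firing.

(P0=1, P1=0, P2=3, P3=2, P4=6, P5=6, P6=2, P7=2)

step 1: fire α:  (P0=3, P1=2, P2=4, P3=0, P4=2, P5=0, P6=4, P7=2) → (P0=1, P1=1, P2=2, P3=1, P4=4, P5=3, P6=4, P7=2)
step 2: fire γ:  (P0=1, P1=1, P2=2, P3=1, P4=4, P5=3, P6=4, P7=2) → (P0=3, P1=1, P2=5, P3=1, P4=4, P5=3, P6=2, P7=2)
step 3: fire α:  (P0=3, P1=1, P2=5, P3=1, P4=4, P5=3, P6=2, P7=2) → (P0=1, P1=0, P2=3, P3=2, P4=6, P5=6, P6=2, P7=2)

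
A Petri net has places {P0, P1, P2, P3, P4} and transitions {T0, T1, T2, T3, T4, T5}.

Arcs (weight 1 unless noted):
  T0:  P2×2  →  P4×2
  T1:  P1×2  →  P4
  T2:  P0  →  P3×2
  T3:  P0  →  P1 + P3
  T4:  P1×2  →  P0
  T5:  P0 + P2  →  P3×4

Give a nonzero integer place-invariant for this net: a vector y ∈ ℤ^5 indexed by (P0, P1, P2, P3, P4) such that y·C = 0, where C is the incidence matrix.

y = (P0:2, P1:1, P2:2, P3:1, P4:2)

Incidence matrix C (rows=places, cols=transitions):
       T0   T1   T2   T3   T4   T5
   P0   0    0   -1   -1    1   -1
   P1   0   -2    0    1   -2    0
   P2  -2    0    0    0    0   -1
   P3   0    0    2    1    0    4
   P4   2    1    0    0    0    0

Candidate y = [2, 1, 2, 1, 2]; check y·C column-wise:
  col T0: 2·0 + 1·0 + 2·-2 + 1·0 + 2·2 = 0
  col T1: 2·0 + 1·-2 + 2·0 + 1·0 + 2·1 = 0
  col T2: 2·-1 + 1·0 + 2·0 + 1·2 + 2·0 = 0
  col T3: 2·-1 + 1·1 + 2·0 + 1·1 + 2·0 = 0
  col T4: 2·1 + 1·-2 + 2·0 + 1·0 + 2·0 = 0
  col T5: 2·-1 + 1·0 + 2·-1 + 1·4 + 2·0 = 0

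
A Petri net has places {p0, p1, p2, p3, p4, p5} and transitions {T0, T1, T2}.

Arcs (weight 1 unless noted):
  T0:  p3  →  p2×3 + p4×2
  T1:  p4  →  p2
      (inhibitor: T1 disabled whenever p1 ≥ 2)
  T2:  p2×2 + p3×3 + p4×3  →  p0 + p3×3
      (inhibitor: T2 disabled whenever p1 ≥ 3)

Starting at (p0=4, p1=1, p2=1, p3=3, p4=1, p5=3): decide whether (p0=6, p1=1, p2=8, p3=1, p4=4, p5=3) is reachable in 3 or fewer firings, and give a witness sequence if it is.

NO — not reachable within 3 firings

depth 0: 1 marking
depth 1: 3 markings reached so far
depth 2: 5 markings reached so far
depth 3: 8 markings reached so far
target is not among the 8 markings reachable within 3 steps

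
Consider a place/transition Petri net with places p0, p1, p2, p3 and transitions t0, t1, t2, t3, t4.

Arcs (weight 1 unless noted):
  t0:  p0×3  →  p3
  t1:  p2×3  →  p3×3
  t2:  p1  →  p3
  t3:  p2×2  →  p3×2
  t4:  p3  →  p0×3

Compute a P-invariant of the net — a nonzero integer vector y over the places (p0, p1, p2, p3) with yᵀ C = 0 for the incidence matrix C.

y = (p0:1, p1:3, p2:3, p3:3)

Incidence matrix C (rows=places, cols=transitions):
       t0   t1   t2   t3   t4
   p0  -3    0    0    0    3
   p1   0    0   -1    0    0
   p2   0   -3    0   -2    0
   p3   1    3    1    2   -1

Candidate y = [1, 3, 3, 3]; check y·C column-wise:
  col t0: 1·-3 + 3·0 + 3·0 + 3·1 = 0
  col t1: 1·0 + 3·0 + 3·-3 + 3·3 = 0
  col t2: 1·0 + 3·-1 + 3·0 + 3·1 = 0
  col t3: 1·0 + 3·0 + 3·-2 + 3·2 = 0
  col t4: 1·3 + 3·0 + 3·0 + 3·-1 = 0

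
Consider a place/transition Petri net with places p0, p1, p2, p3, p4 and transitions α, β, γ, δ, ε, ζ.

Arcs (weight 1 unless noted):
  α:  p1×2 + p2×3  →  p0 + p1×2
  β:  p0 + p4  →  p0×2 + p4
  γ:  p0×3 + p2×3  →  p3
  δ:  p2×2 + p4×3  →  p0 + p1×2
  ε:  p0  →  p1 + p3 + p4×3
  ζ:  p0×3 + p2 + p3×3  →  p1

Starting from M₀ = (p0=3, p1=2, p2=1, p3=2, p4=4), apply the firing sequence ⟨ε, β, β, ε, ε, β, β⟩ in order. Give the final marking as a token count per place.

step 1: fire ε:  (p0=3, p1=2, p2=1, p3=2, p4=4) → (p0=2, p1=3, p2=1, p3=3, p4=7)
step 2: fire β:  (p0=2, p1=3, p2=1, p3=3, p4=7) → (p0=3, p1=3, p2=1, p3=3, p4=7)
step 3: fire β:  (p0=3, p1=3, p2=1, p3=3, p4=7) → (p0=4, p1=3, p2=1, p3=3, p4=7)
step 4: fire ε:  (p0=4, p1=3, p2=1, p3=3, p4=7) → (p0=3, p1=4, p2=1, p3=4, p4=10)
step 5: fire ε:  (p0=3, p1=4, p2=1, p3=4, p4=10) → (p0=2, p1=5, p2=1, p3=5, p4=13)
step 6: fire β:  (p0=2, p1=5, p2=1, p3=5, p4=13) → (p0=3, p1=5, p2=1, p3=5, p4=13)
step 7: fire β:  (p0=3, p1=5, p2=1, p3=5, p4=13) → (p0=4, p1=5, p2=1, p3=5, p4=13)

(p0=4, p1=5, p2=1, p3=5, p4=13)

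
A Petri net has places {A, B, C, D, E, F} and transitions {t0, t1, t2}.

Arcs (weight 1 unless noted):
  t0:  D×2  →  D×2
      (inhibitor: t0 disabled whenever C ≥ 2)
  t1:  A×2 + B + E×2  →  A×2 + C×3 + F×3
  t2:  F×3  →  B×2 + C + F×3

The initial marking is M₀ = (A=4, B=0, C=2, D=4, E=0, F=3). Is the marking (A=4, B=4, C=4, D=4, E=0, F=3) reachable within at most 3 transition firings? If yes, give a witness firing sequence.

YES — reachable via ⟨t2, t2⟩ (2 firings)

step 1: fire t2:  (A=4, B=0, C=2, D=4, E=0, F=3) → (A=4, B=2, C=3, D=4, E=0, F=3)
step 2: fire t2:  (A=4, B=2, C=3, D=4, E=0, F=3) → (A=4, B=4, C=4, D=4, E=0, F=3)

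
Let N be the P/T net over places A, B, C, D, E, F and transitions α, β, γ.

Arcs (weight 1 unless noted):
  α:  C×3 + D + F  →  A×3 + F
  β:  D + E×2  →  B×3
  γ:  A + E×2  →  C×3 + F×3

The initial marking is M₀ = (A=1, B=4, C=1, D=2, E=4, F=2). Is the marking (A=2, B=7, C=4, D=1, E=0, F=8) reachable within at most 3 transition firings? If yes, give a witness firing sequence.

NO — not reachable within 3 firings

depth 0: 1 marking
depth 1: 3 markings reached so far
depth 2: 6 markings reached so far
depth 3: 8 markings reached so far
target is not among the 8 markings reachable within 3 steps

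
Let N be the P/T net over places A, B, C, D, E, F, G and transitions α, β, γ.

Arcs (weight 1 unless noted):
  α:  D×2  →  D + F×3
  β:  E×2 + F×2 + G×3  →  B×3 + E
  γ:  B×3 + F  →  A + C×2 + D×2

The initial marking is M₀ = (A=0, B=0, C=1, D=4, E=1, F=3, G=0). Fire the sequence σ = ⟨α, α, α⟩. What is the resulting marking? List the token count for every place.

(A=0, B=0, C=1, D=1, E=1, F=12, G=0)

step 1: fire α:  (A=0, B=0, C=1, D=4, E=1, F=3, G=0) → (A=0, B=0, C=1, D=3, E=1, F=6, G=0)
step 2: fire α:  (A=0, B=0, C=1, D=3, E=1, F=6, G=0) → (A=0, B=0, C=1, D=2, E=1, F=9, G=0)
step 3: fire α:  (A=0, B=0, C=1, D=2, E=1, F=9, G=0) → (A=0, B=0, C=1, D=1, E=1, F=12, G=0)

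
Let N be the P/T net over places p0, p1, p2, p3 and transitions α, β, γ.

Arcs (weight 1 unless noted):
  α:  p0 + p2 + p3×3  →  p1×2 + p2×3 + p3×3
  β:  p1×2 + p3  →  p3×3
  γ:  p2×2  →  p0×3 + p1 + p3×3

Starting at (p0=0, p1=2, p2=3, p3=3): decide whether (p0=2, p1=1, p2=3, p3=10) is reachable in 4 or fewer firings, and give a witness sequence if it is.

YES — reachable via ⟨β, γ, α, β⟩ (4 firings)

step 1: fire β:  (p0=0, p1=2, p2=3, p3=3) → (p0=0, p1=0, p2=3, p3=5)
step 2: fire γ:  (p0=0, p1=0, p2=3, p3=5) → (p0=3, p1=1, p2=1, p3=8)
step 3: fire α:  (p0=3, p1=1, p2=1, p3=8) → (p0=2, p1=3, p2=3, p3=8)
step 4: fire β:  (p0=2, p1=3, p2=3, p3=8) → (p0=2, p1=1, p2=3, p3=10)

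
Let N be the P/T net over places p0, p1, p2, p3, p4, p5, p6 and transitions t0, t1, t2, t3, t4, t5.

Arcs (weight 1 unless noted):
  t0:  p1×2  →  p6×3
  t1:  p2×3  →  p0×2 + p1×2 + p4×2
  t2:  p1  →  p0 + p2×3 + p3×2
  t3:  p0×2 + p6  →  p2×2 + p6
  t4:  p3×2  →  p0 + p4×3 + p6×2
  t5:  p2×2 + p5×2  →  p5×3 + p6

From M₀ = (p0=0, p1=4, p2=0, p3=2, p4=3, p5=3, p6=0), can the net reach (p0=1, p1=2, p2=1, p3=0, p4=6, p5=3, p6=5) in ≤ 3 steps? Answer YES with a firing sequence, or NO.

depth 0: 1 marking
depth 1: 4 markings reached so far
depth 2: 11 markings reached so far
depth 3: 24 markings reached so far
target is not among the 24 markings reachable within 3 steps

NO — not reachable within 3 firings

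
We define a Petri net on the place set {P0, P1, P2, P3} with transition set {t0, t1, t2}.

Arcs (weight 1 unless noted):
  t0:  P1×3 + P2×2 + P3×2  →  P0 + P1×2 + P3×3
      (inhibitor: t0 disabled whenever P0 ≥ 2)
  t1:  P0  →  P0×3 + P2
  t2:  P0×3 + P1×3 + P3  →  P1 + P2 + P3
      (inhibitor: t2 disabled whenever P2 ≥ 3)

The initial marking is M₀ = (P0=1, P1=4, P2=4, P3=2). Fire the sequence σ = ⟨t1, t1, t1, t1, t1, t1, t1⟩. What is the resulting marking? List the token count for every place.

step 1: fire t1:  (P0=1, P1=4, P2=4, P3=2) → (P0=3, P1=4, P2=5, P3=2)
step 2: fire t1:  (P0=3, P1=4, P2=5, P3=2) → (P0=5, P1=4, P2=6, P3=2)
step 3: fire t1:  (P0=5, P1=4, P2=6, P3=2) → (P0=7, P1=4, P2=7, P3=2)
step 4: fire t1:  (P0=7, P1=4, P2=7, P3=2) → (P0=9, P1=4, P2=8, P3=2)
step 5: fire t1:  (P0=9, P1=4, P2=8, P3=2) → (P0=11, P1=4, P2=9, P3=2)
step 6: fire t1:  (P0=11, P1=4, P2=9, P3=2) → (P0=13, P1=4, P2=10, P3=2)
step 7: fire t1:  (P0=13, P1=4, P2=10, P3=2) → (P0=15, P1=4, P2=11, P3=2)

(P0=15, P1=4, P2=11, P3=2)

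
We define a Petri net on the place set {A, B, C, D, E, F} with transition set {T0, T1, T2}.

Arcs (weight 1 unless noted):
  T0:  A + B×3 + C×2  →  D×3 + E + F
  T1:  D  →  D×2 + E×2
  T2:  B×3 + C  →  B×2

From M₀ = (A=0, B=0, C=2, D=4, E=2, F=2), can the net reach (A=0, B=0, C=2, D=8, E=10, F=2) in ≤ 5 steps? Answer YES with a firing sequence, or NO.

YES — reachable via ⟨T1, T1, T1, T1⟩ (4 firings)

step 1: fire T1:  (A=0, B=0, C=2, D=4, E=2, F=2) → (A=0, B=0, C=2, D=5, E=4, F=2)
step 2: fire T1:  (A=0, B=0, C=2, D=5, E=4, F=2) → (A=0, B=0, C=2, D=6, E=6, F=2)
step 3: fire T1:  (A=0, B=0, C=2, D=6, E=6, F=2) → (A=0, B=0, C=2, D=7, E=8, F=2)
step 4: fire T1:  (A=0, B=0, C=2, D=7, E=8, F=2) → (A=0, B=0, C=2, D=8, E=10, F=2)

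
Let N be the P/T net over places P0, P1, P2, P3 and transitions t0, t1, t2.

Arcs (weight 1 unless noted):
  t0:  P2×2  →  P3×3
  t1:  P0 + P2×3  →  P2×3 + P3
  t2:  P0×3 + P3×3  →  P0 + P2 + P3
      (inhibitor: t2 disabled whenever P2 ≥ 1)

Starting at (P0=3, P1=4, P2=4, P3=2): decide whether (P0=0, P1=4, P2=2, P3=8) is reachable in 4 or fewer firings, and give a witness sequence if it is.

step 1: fire t1:  (P0=3, P1=4, P2=4, P3=2) → (P0=2, P1=4, P2=4, P3=3)
step 2: fire t1:  (P0=2, P1=4, P2=4, P3=3) → (P0=1, P1=4, P2=4, P3=4)
step 3: fire t1:  (P0=1, P1=4, P2=4, P3=4) → (P0=0, P1=4, P2=4, P3=5)
step 4: fire t0:  (P0=0, P1=4, P2=4, P3=5) → (P0=0, P1=4, P2=2, P3=8)

YES — reachable via ⟨t1, t1, t1, t0⟩ (4 firings)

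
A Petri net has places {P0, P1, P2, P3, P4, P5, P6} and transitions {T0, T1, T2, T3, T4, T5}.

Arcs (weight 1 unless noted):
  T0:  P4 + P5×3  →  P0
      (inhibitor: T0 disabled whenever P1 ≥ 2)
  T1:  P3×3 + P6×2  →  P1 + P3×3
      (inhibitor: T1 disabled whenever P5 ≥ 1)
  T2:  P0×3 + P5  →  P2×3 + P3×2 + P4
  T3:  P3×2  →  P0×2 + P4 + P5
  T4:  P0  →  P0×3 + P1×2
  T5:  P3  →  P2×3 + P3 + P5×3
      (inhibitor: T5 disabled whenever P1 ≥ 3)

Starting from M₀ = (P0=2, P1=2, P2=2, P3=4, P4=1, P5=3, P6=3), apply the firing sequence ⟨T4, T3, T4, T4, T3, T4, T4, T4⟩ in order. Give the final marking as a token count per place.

step 1: fire T4:  (P0=2, P1=2, P2=2, P3=4, P4=1, P5=3, P6=3) → (P0=4, P1=4, P2=2, P3=4, P4=1, P5=3, P6=3)
step 2: fire T3:  (P0=4, P1=4, P2=2, P3=4, P4=1, P5=3, P6=3) → (P0=6, P1=4, P2=2, P3=2, P4=2, P5=4, P6=3)
step 3: fire T4:  (P0=6, P1=4, P2=2, P3=2, P4=2, P5=4, P6=3) → (P0=8, P1=6, P2=2, P3=2, P4=2, P5=4, P6=3)
step 4: fire T4:  (P0=8, P1=6, P2=2, P3=2, P4=2, P5=4, P6=3) → (P0=10, P1=8, P2=2, P3=2, P4=2, P5=4, P6=3)
step 5: fire T3:  (P0=10, P1=8, P2=2, P3=2, P4=2, P5=4, P6=3) → (P0=12, P1=8, P2=2, P3=0, P4=3, P5=5, P6=3)
step 6: fire T4:  (P0=12, P1=8, P2=2, P3=0, P4=3, P5=5, P6=3) → (P0=14, P1=10, P2=2, P3=0, P4=3, P5=5, P6=3)
step 7: fire T4:  (P0=14, P1=10, P2=2, P3=0, P4=3, P5=5, P6=3) → (P0=16, P1=12, P2=2, P3=0, P4=3, P5=5, P6=3)
step 8: fire T4:  (P0=16, P1=12, P2=2, P3=0, P4=3, P5=5, P6=3) → (P0=18, P1=14, P2=2, P3=0, P4=3, P5=5, P6=3)

(P0=18, P1=14, P2=2, P3=0, P4=3, P5=5, P6=3)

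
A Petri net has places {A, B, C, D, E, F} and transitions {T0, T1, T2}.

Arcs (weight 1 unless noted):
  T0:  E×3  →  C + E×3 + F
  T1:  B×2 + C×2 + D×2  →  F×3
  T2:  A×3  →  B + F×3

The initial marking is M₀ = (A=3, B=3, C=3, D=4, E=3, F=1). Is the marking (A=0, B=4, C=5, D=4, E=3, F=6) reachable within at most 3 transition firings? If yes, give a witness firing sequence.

YES — reachable via ⟨T0, T0, T2⟩ (3 firings)

step 1: fire T0:  (A=3, B=3, C=3, D=4, E=3, F=1) → (A=3, B=3, C=4, D=4, E=3, F=2)
step 2: fire T0:  (A=3, B=3, C=4, D=4, E=3, F=2) → (A=3, B=3, C=5, D=4, E=3, F=3)
step 3: fire T2:  (A=3, B=3, C=5, D=4, E=3, F=3) → (A=0, B=4, C=5, D=4, E=3, F=6)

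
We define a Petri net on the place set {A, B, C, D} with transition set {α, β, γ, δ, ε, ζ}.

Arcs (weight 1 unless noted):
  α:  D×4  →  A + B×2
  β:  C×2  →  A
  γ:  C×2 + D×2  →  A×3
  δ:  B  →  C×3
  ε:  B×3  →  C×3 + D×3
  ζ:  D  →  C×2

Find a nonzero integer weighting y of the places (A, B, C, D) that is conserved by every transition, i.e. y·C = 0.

Incidence matrix C (rows=places, cols=transitions):
        α    β    γ    δ    ε    ζ
    A   1    1    3    0    0    0
    B   2    0    0   -1   -3    0
    C   0   -2   -2    3    3    2
    D  -4    0   -2    0    3   -1

Candidate y = [2, 3, 1, 2]; check y·C column-wise:
  col α: 2·1 + 3·2 + 1·0 + 2·-4 = 0
  col β: 2·1 + 3·0 + 1·-2 + 2·0 = 0
  col γ: 2·3 + 3·0 + 1·-2 + 2·-2 = 0
  col δ: 2·0 + 3·-1 + 1·3 + 2·0 = 0
  col ε: 2·0 + 3·-3 + 1·3 + 2·3 = 0
  col ζ: 2·0 + 3·0 + 1·2 + 2·-1 = 0

y = (A:2, B:3, C:1, D:2)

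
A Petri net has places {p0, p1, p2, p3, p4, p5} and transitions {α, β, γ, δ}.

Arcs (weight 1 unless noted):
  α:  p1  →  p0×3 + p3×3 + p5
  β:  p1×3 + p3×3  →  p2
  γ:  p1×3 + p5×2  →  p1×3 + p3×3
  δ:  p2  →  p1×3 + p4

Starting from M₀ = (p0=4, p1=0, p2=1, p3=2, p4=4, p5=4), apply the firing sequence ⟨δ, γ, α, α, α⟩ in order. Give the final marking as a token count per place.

step 1: fire δ:  (p0=4, p1=0, p2=1, p3=2, p4=4, p5=4) → (p0=4, p1=3, p2=0, p3=2, p4=5, p5=4)
step 2: fire γ:  (p0=4, p1=3, p2=0, p3=2, p4=5, p5=4) → (p0=4, p1=3, p2=0, p3=5, p4=5, p5=2)
step 3: fire α:  (p0=4, p1=3, p2=0, p3=5, p4=5, p5=2) → (p0=7, p1=2, p2=0, p3=8, p4=5, p5=3)
step 4: fire α:  (p0=7, p1=2, p2=0, p3=8, p4=5, p5=3) → (p0=10, p1=1, p2=0, p3=11, p4=5, p5=4)
step 5: fire α:  (p0=10, p1=1, p2=0, p3=11, p4=5, p5=4) → (p0=13, p1=0, p2=0, p3=14, p4=5, p5=5)

(p0=13, p1=0, p2=0, p3=14, p4=5, p5=5)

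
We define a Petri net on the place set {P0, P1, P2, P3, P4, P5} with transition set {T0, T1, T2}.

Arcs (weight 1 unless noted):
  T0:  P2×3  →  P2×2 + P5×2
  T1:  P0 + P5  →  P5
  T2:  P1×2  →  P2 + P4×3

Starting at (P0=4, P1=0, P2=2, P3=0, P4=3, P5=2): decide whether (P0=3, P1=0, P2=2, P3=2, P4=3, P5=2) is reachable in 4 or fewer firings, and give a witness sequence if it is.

NO — not reachable within 4 firings

depth 0: 1 marking
depth 1: 2 markings reached so far
depth 2: 3 markings reached so far
depth 3: 4 markings reached so far
depth 4: 5 markings reached so far
target is not among the 5 markings reachable within 4 steps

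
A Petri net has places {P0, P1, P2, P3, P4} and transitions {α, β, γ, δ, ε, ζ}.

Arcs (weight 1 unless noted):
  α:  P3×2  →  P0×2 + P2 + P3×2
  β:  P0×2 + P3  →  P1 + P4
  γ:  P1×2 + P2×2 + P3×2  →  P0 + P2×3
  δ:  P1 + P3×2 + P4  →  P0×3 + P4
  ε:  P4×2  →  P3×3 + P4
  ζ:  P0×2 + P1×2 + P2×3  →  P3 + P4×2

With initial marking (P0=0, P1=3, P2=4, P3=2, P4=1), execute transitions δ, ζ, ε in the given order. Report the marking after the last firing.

step 1: fire δ:  (P0=0, P1=3, P2=4, P3=2, P4=1) → (P0=3, P1=2, P2=4, P3=0, P4=1)
step 2: fire ζ:  (P0=3, P1=2, P2=4, P3=0, P4=1) → (P0=1, P1=0, P2=1, P3=1, P4=3)
step 3: fire ε:  (P0=1, P1=0, P2=1, P3=1, P4=3) → (P0=1, P1=0, P2=1, P3=4, P4=2)

(P0=1, P1=0, P2=1, P3=4, P4=2)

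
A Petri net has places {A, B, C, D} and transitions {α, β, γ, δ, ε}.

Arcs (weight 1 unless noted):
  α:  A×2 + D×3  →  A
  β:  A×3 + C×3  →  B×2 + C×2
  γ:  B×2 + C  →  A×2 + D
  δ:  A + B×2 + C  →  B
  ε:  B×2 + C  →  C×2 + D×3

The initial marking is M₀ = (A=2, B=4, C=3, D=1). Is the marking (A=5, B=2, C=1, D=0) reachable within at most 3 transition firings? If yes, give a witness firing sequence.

depth 0: 1 marking
depth 1: 4 markings reached so far
depth 2: 11 markings reached so far
depth 3: 18 markings reached so far
target is not among the 18 markings reachable within 3 steps

NO — not reachable within 3 firings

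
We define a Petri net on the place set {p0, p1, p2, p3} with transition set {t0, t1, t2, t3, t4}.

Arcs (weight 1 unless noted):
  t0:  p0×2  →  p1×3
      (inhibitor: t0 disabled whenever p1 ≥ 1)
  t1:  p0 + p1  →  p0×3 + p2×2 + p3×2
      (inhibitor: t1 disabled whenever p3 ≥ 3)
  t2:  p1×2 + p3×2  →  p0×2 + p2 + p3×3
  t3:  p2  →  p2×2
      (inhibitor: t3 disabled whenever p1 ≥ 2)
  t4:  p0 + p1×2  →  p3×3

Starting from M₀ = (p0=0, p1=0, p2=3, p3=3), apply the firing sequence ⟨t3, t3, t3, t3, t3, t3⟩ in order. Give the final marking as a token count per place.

(p0=0, p1=0, p2=9, p3=3)

step 1: fire t3:  (p0=0, p1=0, p2=3, p3=3) → (p0=0, p1=0, p2=4, p3=3)
step 2: fire t3:  (p0=0, p1=0, p2=4, p3=3) → (p0=0, p1=0, p2=5, p3=3)
step 3: fire t3:  (p0=0, p1=0, p2=5, p3=3) → (p0=0, p1=0, p2=6, p3=3)
step 4: fire t3:  (p0=0, p1=0, p2=6, p3=3) → (p0=0, p1=0, p2=7, p3=3)
step 5: fire t3:  (p0=0, p1=0, p2=7, p3=3) → (p0=0, p1=0, p2=8, p3=3)
step 6: fire t3:  (p0=0, p1=0, p2=8, p3=3) → (p0=0, p1=0, p2=9, p3=3)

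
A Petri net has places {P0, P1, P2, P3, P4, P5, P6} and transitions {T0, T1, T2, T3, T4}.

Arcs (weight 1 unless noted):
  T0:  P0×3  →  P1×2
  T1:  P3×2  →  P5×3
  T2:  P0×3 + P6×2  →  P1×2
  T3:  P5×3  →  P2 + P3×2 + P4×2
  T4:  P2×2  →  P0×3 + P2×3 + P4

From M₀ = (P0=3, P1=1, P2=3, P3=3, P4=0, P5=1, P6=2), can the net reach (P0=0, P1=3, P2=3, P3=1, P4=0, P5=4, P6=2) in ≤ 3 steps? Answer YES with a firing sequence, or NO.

step 1: fire T0:  (P0=3, P1=1, P2=3, P3=3, P4=0, P5=1, P6=2) → (P0=0, P1=3, P2=3, P3=3, P4=0, P5=1, P6=2)
step 2: fire T1:  (P0=0, P1=3, P2=3, P3=3, P4=0, P5=1, P6=2) → (P0=0, P1=3, P2=3, P3=1, P4=0, P5=4, P6=2)

YES — reachable via ⟨T0, T1⟩ (2 firings)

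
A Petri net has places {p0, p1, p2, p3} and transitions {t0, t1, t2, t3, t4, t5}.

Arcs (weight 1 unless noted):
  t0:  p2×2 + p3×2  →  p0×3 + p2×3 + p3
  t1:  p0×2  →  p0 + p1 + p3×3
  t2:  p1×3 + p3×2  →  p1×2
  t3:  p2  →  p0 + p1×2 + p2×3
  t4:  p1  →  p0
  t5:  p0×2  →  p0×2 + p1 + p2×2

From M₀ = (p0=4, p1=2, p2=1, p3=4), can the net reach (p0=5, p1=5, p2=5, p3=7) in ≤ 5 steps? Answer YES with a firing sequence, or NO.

step 1: fire t1:  (p0=4, p1=2, p2=1, p3=4) → (p0=3, p1=3, p2=1, p3=7)
step 2: fire t3:  (p0=3, p1=3, p2=1, p3=7) → (p0=4, p1=5, p2=3, p3=7)
step 3: fire t4:  (p0=4, p1=5, p2=3, p3=7) → (p0=5, p1=4, p2=3, p3=7)
step 4: fire t5:  (p0=5, p1=4, p2=3, p3=7) → (p0=5, p1=5, p2=5, p3=7)

YES — reachable via ⟨t1, t3, t4, t5⟩ (4 firings)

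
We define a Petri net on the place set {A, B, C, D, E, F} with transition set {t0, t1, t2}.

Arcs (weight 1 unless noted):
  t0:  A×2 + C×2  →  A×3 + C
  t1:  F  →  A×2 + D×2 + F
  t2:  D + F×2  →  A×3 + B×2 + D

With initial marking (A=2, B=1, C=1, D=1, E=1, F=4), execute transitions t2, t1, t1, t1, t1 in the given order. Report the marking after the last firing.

(A=13, B=3, C=1, D=9, E=1, F=2)

step 1: fire t2:  (A=2, B=1, C=1, D=1, E=1, F=4) → (A=5, B=3, C=1, D=1, E=1, F=2)
step 2: fire t1:  (A=5, B=3, C=1, D=1, E=1, F=2) → (A=7, B=3, C=1, D=3, E=1, F=2)
step 3: fire t1:  (A=7, B=3, C=1, D=3, E=1, F=2) → (A=9, B=3, C=1, D=5, E=1, F=2)
step 4: fire t1:  (A=9, B=3, C=1, D=5, E=1, F=2) → (A=11, B=3, C=1, D=7, E=1, F=2)
step 5: fire t1:  (A=11, B=3, C=1, D=7, E=1, F=2) → (A=13, B=3, C=1, D=9, E=1, F=2)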